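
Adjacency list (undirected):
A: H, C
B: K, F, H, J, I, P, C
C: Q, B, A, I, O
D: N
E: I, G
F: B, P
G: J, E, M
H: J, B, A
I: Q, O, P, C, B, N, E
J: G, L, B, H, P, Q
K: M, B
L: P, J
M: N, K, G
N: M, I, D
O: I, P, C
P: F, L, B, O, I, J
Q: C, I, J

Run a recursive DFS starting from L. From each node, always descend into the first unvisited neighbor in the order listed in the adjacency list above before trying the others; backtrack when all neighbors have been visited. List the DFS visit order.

Visit L
L → P
P → F
F → B
B → K
K → M
M → N
N → I
I → Q
Q → C
C → A
A → H
H → J
J → G
G → E
C → O
N → D

L, P, F, B, K, M, N, I, Q, C, A, H, J, G, E, O, D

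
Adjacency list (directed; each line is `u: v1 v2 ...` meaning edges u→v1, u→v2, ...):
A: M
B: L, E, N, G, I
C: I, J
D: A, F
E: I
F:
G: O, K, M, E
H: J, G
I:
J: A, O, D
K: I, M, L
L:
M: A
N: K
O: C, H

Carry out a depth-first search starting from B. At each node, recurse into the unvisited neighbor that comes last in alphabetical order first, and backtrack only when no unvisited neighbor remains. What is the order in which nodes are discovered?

Visit B
B → N
N → K
K → M
M → A
K → L
K → I
B → G
G → O
O → H
H → J
J → D
D → F
O → C
G → E

B → N → K → M → A → L → I → G → O → H → J → D → F → C → E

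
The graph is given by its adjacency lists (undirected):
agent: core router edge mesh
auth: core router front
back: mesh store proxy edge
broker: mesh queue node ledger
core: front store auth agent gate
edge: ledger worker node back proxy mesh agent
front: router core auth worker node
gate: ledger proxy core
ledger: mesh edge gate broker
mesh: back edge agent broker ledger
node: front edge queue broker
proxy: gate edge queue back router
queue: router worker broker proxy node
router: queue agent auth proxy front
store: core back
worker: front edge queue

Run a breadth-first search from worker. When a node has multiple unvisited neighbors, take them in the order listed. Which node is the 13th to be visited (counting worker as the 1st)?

agent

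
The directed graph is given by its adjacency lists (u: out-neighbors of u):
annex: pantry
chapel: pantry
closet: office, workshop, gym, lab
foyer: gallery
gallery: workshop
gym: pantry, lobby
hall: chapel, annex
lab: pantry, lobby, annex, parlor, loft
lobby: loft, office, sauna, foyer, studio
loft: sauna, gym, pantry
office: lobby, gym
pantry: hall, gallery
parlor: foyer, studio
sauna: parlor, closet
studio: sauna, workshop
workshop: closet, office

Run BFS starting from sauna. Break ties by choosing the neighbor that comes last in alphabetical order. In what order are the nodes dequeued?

Visit sauna; enqueue parlor, closet → queue [parlor, closet]
Visit parlor; enqueue studio, foyer → queue [closet, studio, foyer]
Visit closet; enqueue workshop, office, lab, gym → queue [studio, foyer, workshop, office, lab, gym]
Visit studio → queue [foyer, workshop, office, lab, gym]
Visit foyer; enqueue gallery → queue [workshop, office, lab, gym, gallery]
Visit workshop → queue [office, lab, gym, gallery]
Visit office; enqueue lobby → queue [lab, gym, gallery, lobby]
Visit lab; enqueue pantry, loft, annex → queue [gym, gallery, lobby, pantry, loft, annex]
Visit gym → queue [gallery, lobby, pantry, loft, annex]
Visit gallery → queue [lobby, pantry, loft, annex]
Visit lobby → queue [pantry, loft, annex]
Visit pantry; enqueue hall → queue [loft, annex, hall]
Visit loft → queue [annex, hall]
Visit annex → queue [hall]
Visit hall; enqueue chapel → queue [chapel]
Visit chapel → queue []

sauna -> parlor -> closet -> studio -> foyer -> workshop -> office -> lab -> gym -> gallery -> lobby -> pantry -> loft -> annex -> hall -> chapel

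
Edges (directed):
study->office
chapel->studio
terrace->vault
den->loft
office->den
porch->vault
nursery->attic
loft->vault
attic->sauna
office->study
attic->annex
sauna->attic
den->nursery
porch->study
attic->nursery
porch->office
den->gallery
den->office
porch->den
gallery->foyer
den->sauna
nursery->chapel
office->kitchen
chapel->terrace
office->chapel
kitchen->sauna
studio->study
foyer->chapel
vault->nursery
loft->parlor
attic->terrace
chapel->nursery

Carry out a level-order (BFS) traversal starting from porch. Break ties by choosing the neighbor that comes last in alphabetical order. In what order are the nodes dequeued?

Visit porch; enqueue vault, study, office, den → queue [vault, study, office, den]
Visit vault; enqueue nursery → queue [study, office, den, nursery]
Visit study → queue [office, den, nursery]
Visit office; enqueue kitchen, chapel → queue [den, nursery, kitchen, chapel]
Visit den; enqueue sauna, loft, gallery → queue [nursery, kitchen, chapel, sauna, loft, gallery]
Visit nursery; enqueue attic → queue [kitchen, chapel, sauna, loft, gallery, attic]
Visit kitchen → queue [chapel, sauna, loft, gallery, attic]
Visit chapel; enqueue terrace, studio → queue [sauna, loft, gallery, attic, terrace, studio]
Visit sauna → queue [loft, gallery, attic, terrace, studio]
Visit loft; enqueue parlor → queue [gallery, attic, terrace, studio, parlor]
Visit gallery; enqueue foyer → queue [attic, terrace, studio, parlor, foyer]
Visit attic; enqueue annex → queue [terrace, studio, parlor, foyer, annex]
Visit terrace → queue [studio, parlor, foyer, annex]
Visit studio → queue [parlor, foyer, annex]
Visit parlor → queue [foyer, annex]
Visit foyer → queue [annex]
Visit annex → queue []

porch, vault, study, office, den, nursery, kitchen, chapel, sauna, loft, gallery, attic, terrace, studio, parlor, foyer, annex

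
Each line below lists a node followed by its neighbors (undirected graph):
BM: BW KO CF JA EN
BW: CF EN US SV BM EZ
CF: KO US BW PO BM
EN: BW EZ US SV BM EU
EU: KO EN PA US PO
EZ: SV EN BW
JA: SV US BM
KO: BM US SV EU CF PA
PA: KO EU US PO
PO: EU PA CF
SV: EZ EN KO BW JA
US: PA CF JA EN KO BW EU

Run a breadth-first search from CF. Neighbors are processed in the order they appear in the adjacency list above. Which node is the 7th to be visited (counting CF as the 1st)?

Visit CF; enqueue KO, US, BW, PO, BM → queue [KO, US, BW, PO, BM]
Visit KO; enqueue SV, EU, PA → queue [US, BW, PO, BM, SV, EU, PA]
Visit US; enqueue JA, EN → queue [BW, PO, BM, SV, EU, PA, JA, EN]
Visit BW; enqueue EZ → queue [PO, BM, SV, EU, PA, JA, EN, EZ]
Visit PO → queue [BM, SV, EU, PA, JA, EN, EZ]
Visit BM → queue [SV, EU, PA, JA, EN, EZ]
Visit SV → queue [EU, PA, JA, EN, EZ]
Visit EU → queue [PA, JA, EN, EZ]
Visit PA → queue [JA, EN, EZ]
Visit JA → queue [EN, EZ]
Visit EN → queue [EZ]
Visit EZ → queue []

Visit order: CF, KO, US, BW, PO, BM, SV, EU, PA, JA, EN, EZ

SV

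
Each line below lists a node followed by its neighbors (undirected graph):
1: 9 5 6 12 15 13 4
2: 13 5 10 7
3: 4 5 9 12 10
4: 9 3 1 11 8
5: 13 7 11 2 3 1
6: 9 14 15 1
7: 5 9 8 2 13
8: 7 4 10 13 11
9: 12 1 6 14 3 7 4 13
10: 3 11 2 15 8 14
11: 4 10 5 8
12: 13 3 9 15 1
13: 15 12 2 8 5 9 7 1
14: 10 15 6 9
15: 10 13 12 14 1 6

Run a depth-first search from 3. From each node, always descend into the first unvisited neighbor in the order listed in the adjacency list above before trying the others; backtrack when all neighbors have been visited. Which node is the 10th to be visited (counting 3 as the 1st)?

Visit 3
3 → 4
4 → 9
9 → 12
12 → 13
13 → 15
15 → 10
10 → 11
11 → 5
5 → 7
7 → 8
7 → 2
5 → 1
1 → 6
6 → 14

Visit order: 3, 4, 9, 12, 13, 15, 10, 11, 5, 7, 8, 2, 1, 6, 14

7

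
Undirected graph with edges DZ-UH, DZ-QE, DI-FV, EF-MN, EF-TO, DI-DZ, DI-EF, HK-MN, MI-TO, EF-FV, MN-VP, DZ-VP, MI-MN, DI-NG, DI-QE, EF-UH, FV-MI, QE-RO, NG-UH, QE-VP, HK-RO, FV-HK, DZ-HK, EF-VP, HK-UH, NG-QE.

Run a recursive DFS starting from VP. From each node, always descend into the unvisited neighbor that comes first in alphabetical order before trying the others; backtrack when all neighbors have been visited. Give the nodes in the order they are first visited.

Visit VP
VP → DZ
DZ → DI
DI → EF
EF → FV
FV → HK
HK → MN
MN → MI
MI → TO
HK → RO
RO → QE
QE → NG
NG → UH

VP → DZ → DI → EF → FV → HK → MN → MI → TO → RO → QE → NG → UH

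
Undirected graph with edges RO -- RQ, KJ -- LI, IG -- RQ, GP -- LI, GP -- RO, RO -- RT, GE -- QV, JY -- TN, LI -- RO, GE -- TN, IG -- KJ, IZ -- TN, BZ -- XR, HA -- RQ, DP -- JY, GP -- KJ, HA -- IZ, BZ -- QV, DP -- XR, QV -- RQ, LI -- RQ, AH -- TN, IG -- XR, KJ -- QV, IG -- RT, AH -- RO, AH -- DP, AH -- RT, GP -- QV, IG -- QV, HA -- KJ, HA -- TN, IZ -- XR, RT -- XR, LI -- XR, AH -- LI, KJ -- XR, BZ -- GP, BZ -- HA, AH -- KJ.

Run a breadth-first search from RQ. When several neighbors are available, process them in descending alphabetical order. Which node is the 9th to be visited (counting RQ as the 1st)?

Visit RQ; enqueue RO, QV, LI, IG, HA → queue [RO, QV, LI, IG, HA]
Visit RO; enqueue RT, GP, AH → queue [QV, LI, IG, HA, RT, GP, AH]
Visit QV; enqueue KJ, GE, BZ → queue [LI, IG, HA, RT, GP, AH, KJ, GE, BZ]
Visit LI; enqueue XR → queue [IG, HA, RT, GP, AH, KJ, GE, BZ, XR]
Visit IG → queue [HA, RT, GP, AH, KJ, GE, BZ, XR]
Visit HA; enqueue TN, IZ → queue [RT, GP, AH, KJ, GE, BZ, XR, TN, IZ]
Visit RT → queue [GP, AH, KJ, GE, BZ, XR, TN, IZ]
Visit GP → queue [AH, KJ, GE, BZ, XR, TN, IZ]
Visit AH; enqueue DP → queue [KJ, GE, BZ, XR, TN, IZ, DP]
Visit KJ → queue [GE, BZ, XR, TN, IZ, DP]
Visit GE → queue [BZ, XR, TN, IZ, DP]
Visit BZ → queue [XR, TN, IZ, DP]
Visit XR → queue [TN, IZ, DP]
Visit TN; enqueue JY → queue [IZ, DP, JY]
Visit IZ → queue [DP, JY]
Visit DP → queue [JY]
Visit JY → queue []

Visit order: RQ, RO, QV, LI, IG, HA, RT, GP, AH, KJ, GE, BZ, XR, TN, IZ, DP, JY

AH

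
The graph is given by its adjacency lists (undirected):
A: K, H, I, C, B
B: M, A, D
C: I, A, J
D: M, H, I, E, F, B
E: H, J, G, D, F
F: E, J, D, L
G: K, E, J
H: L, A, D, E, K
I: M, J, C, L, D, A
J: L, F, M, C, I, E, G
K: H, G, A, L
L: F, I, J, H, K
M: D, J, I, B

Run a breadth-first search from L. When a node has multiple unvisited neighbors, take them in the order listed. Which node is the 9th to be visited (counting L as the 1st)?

M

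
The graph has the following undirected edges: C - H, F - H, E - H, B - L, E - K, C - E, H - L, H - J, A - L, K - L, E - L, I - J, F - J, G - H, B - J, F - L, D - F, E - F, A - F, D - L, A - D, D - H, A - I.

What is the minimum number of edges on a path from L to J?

2

Level 0: L
Level 1: A, B, D, E, F, H, K
Level 2: C, G, I, J
J first appears at level 2.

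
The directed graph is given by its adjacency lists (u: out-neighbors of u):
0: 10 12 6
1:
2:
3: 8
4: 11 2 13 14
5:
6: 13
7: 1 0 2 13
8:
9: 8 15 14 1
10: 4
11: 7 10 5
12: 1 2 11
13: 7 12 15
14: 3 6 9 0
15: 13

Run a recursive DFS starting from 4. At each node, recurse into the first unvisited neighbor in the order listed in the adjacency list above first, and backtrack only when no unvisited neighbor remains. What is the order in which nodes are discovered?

Visit 4
4 → 11
11 → 7
7 → 1
7 → 0
0 → 10
0 → 12
12 → 2
0 → 6
6 → 13
13 → 15
11 → 5
4 → 14
14 → 3
3 → 8
14 → 9

4 -> 11 -> 7 -> 1 -> 0 -> 10 -> 12 -> 2 -> 6 -> 13 -> 15 -> 5 -> 14 -> 3 -> 8 -> 9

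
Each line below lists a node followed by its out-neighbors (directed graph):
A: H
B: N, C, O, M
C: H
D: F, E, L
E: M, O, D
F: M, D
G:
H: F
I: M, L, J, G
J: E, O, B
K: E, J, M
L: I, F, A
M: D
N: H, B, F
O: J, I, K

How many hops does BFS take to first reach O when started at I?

2

Level 0: I
Level 1: G, J, L, M
Level 2: A, B, D, E, F, O
Level 3: C, H, K, N
O first appears at level 2.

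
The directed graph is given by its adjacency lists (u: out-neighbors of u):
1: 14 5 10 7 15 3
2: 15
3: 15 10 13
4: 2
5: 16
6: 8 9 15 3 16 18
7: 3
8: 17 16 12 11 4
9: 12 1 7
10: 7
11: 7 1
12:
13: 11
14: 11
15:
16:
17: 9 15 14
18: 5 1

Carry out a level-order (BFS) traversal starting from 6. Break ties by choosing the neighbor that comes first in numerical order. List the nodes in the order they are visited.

6 -> 3 -> 8 -> 9 -> 15 -> 16 -> 18 -> 10 -> 13 -> 4 -> 11 -> 12 -> 17 -> 1 -> 7 -> 5 -> 2 -> 14

Visit 6; enqueue 3, 8, 9, 15, 16, 18 → queue [3, 8, 9, 15, 16, 18]
Visit 3; enqueue 10, 13 → queue [8, 9, 15, 16, 18, 10, 13]
Visit 8; enqueue 4, 11, 12, 17 → queue [9, 15, 16, 18, 10, 13, 4, 11, 12, 17]
Visit 9; enqueue 1, 7 → queue [15, 16, 18, 10, 13, 4, 11, 12, 17, 1, 7]
Visit 15 → queue [16, 18, 10, 13, 4, 11, 12, 17, 1, 7]
Visit 16 → queue [18, 10, 13, 4, 11, 12, 17, 1, 7]
Visit 18; enqueue 5 → queue [10, 13, 4, 11, 12, 17, 1, 7, 5]
Visit 10 → queue [13, 4, 11, 12, 17, 1, 7, 5]
Visit 13 → queue [4, 11, 12, 17, 1, 7, 5]
Visit 4; enqueue 2 → queue [11, 12, 17, 1, 7, 5, 2]
Visit 11 → queue [12, 17, 1, 7, 5, 2]
Visit 12 → queue [17, 1, 7, 5, 2]
Visit 17; enqueue 14 → queue [1, 7, 5, 2, 14]
Visit 1 → queue [7, 5, 2, 14]
Visit 7 → queue [5, 2, 14]
Visit 5 → queue [2, 14]
Visit 2 → queue [14]
Visit 14 → queue []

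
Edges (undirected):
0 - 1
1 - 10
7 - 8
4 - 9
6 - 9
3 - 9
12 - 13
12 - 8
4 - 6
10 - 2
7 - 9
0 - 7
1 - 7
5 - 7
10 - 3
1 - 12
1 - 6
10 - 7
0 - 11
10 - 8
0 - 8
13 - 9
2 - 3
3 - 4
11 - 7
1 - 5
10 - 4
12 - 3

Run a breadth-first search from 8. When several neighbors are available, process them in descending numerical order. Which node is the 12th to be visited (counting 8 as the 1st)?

Visit 8; enqueue 12, 10, 7, 0 → queue [12, 10, 7, 0]
Visit 12; enqueue 13, 3, 1 → queue [10, 7, 0, 13, 3, 1]
Visit 10; enqueue 4, 2 → queue [7, 0, 13, 3, 1, 4, 2]
Visit 7; enqueue 11, 9, 5 → queue [0, 13, 3, 1, 4, 2, 11, 9, 5]
Visit 0 → queue [13, 3, 1, 4, 2, 11, 9, 5]
Visit 13 → queue [3, 1, 4, 2, 11, 9, 5]
Visit 3 → queue [1, 4, 2, 11, 9, 5]
Visit 1; enqueue 6 → queue [4, 2, 11, 9, 5, 6]
Visit 4 → queue [2, 11, 9, 5, 6]
Visit 2 → queue [11, 9, 5, 6]
Visit 11 → queue [9, 5, 6]
Visit 9 → queue [5, 6]
Visit 5 → queue [6]
Visit 6 → queue []

Visit order: 8, 12, 10, 7, 0, 13, 3, 1, 4, 2, 11, 9, 5, 6

9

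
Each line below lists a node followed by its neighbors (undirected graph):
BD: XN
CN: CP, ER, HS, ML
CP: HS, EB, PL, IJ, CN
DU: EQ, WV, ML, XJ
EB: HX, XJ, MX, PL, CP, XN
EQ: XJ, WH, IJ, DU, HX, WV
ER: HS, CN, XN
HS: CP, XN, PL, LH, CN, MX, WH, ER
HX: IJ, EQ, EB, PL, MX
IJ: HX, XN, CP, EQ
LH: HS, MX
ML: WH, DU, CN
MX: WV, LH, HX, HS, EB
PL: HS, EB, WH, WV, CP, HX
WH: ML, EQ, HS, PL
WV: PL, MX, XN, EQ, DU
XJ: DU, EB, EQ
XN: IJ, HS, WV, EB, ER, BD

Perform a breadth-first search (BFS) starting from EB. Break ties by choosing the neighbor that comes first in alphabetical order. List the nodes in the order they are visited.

Visit EB; enqueue CP, HX, MX, PL, XJ, XN → queue [CP, HX, MX, PL, XJ, XN]
Visit CP; enqueue CN, HS, IJ → queue [HX, MX, PL, XJ, XN, CN, HS, IJ]
Visit HX; enqueue EQ → queue [MX, PL, XJ, XN, CN, HS, IJ, EQ]
Visit MX; enqueue LH, WV → queue [PL, XJ, XN, CN, HS, IJ, EQ, LH, WV]
Visit PL; enqueue WH → queue [XJ, XN, CN, HS, IJ, EQ, LH, WV, WH]
Visit XJ; enqueue DU → queue [XN, CN, HS, IJ, EQ, LH, WV, WH, DU]
Visit XN; enqueue BD, ER → queue [CN, HS, IJ, EQ, LH, WV, WH, DU, BD, ER]
Visit CN; enqueue ML → queue [HS, IJ, EQ, LH, WV, WH, DU, BD, ER, ML]
Visit HS → queue [IJ, EQ, LH, WV, WH, DU, BD, ER, ML]
Visit IJ → queue [EQ, LH, WV, WH, DU, BD, ER, ML]
Visit EQ → queue [LH, WV, WH, DU, BD, ER, ML]
Visit LH → queue [WV, WH, DU, BD, ER, ML]
Visit WV → queue [WH, DU, BD, ER, ML]
Visit WH → queue [DU, BD, ER, ML]
Visit DU → queue [BD, ER, ML]
Visit BD → queue [ER, ML]
Visit ER → queue [ML]
Visit ML → queue []

EB → CP → HX → MX → PL → XJ → XN → CN → HS → IJ → EQ → LH → WV → WH → DU → BD → ER → ML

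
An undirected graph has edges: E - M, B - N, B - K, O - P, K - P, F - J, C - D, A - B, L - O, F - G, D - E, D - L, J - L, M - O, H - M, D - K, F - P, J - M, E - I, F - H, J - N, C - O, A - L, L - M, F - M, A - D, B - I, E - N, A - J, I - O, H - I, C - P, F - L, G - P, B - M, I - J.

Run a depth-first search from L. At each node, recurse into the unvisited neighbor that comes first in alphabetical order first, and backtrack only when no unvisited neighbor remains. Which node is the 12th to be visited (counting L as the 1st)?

P

Visit L
L → A
A → B
B → I
I → E
E → D
D → C
C → O
O → M
M → F
F → G
G → P
P → K
F → H
F → J
J → N

Visit order: L, A, B, I, E, D, C, O, M, F, G, P, K, H, J, N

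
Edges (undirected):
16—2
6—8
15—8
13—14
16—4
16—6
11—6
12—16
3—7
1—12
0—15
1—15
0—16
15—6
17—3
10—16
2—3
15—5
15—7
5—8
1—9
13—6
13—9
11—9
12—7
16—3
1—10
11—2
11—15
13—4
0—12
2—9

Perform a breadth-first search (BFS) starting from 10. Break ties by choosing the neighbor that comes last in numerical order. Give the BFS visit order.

Visit 10; enqueue 16, 1 → queue [16, 1]
Visit 16; enqueue 12, 6, 4, 3, 2, 0 → queue [1, 12, 6, 4, 3, 2, 0]
Visit 1; enqueue 15, 9 → queue [12, 6, 4, 3, 2, 0, 15, 9]
Visit 12; enqueue 7 → queue [6, 4, 3, 2, 0, 15, 9, 7]
Visit 6; enqueue 13, 11, 8 → queue [4, 3, 2, 0, 15, 9, 7, 13, 11, 8]
Visit 4 → queue [3, 2, 0, 15, 9, 7, 13, 11, 8]
Visit 3; enqueue 17 → queue [2, 0, 15, 9, 7, 13, 11, 8, 17]
Visit 2 → queue [0, 15, 9, 7, 13, 11, 8, 17]
Visit 0 → queue [15, 9, 7, 13, 11, 8, 17]
Visit 15; enqueue 5 → queue [9, 7, 13, 11, 8, 17, 5]
Visit 9 → queue [7, 13, 11, 8, 17, 5]
Visit 7 → queue [13, 11, 8, 17, 5]
Visit 13; enqueue 14 → queue [11, 8, 17, 5, 14]
Visit 11 → queue [8, 17, 5, 14]
Visit 8 → queue [17, 5, 14]
Visit 17 → queue [5, 14]
Visit 5 → queue [14]
Visit 14 → queue []

10, 16, 1, 12, 6, 4, 3, 2, 0, 15, 9, 7, 13, 11, 8, 17, 5, 14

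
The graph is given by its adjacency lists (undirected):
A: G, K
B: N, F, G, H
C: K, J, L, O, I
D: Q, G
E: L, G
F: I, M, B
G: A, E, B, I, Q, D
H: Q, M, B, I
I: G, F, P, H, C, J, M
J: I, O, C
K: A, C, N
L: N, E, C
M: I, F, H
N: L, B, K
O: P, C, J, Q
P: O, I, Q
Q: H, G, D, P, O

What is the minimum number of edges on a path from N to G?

Level 0: N
Level 1: B, K, L
Level 2: A, C, E, F, G, H
Level 3: D, I, J, M, O, Q
Level 4: P
G first appears at level 2.

2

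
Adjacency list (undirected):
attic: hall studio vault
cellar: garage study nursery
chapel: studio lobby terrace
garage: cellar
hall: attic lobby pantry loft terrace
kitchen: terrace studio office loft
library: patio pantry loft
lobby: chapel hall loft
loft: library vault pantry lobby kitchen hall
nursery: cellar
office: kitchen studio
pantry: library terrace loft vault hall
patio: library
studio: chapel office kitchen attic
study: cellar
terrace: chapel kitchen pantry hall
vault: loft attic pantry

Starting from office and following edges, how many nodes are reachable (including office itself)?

13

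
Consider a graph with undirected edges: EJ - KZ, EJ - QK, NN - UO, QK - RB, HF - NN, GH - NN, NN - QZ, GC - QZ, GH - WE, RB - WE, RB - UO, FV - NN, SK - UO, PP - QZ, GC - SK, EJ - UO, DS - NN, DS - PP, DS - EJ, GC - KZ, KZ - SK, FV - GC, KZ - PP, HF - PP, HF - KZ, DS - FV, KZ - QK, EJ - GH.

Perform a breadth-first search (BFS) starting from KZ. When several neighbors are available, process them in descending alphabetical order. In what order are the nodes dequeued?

Visit KZ; enqueue SK, QK, PP, HF, GC, EJ → queue [SK, QK, PP, HF, GC, EJ]
Visit SK; enqueue UO → queue [QK, PP, HF, GC, EJ, UO]
Visit QK; enqueue RB → queue [PP, HF, GC, EJ, UO, RB]
Visit PP; enqueue QZ, DS → queue [HF, GC, EJ, UO, RB, QZ, DS]
Visit HF; enqueue NN → queue [GC, EJ, UO, RB, QZ, DS, NN]
Visit GC; enqueue FV → queue [EJ, UO, RB, QZ, DS, NN, FV]
Visit EJ; enqueue GH → queue [UO, RB, QZ, DS, NN, FV, GH]
Visit UO → queue [RB, QZ, DS, NN, FV, GH]
Visit RB; enqueue WE → queue [QZ, DS, NN, FV, GH, WE]
Visit QZ → queue [DS, NN, FV, GH, WE]
Visit DS → queue [NN, FV, GH, WE]
Visit NN → queue [FV, GH, WE]
Visit FV → queue [GH, WE]
Visit GH → queue [WE]
Visit WE → queue []

KZ, SK, QK, PP, HF, GC, EJ, UO, RB, QZ, DS, NN, FV, GH, WE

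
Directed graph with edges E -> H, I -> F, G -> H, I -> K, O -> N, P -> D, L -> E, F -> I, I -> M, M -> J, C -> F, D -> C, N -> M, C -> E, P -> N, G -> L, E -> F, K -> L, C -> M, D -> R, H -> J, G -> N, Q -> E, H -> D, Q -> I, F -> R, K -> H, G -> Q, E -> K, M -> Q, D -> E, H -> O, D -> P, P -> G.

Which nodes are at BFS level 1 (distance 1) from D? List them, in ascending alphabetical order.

C, E, P, R

Level 0: D
Level 1: C, E, P, R
Level 2: F, G, H, K, M, N
Level 3: I, J, L, O, Q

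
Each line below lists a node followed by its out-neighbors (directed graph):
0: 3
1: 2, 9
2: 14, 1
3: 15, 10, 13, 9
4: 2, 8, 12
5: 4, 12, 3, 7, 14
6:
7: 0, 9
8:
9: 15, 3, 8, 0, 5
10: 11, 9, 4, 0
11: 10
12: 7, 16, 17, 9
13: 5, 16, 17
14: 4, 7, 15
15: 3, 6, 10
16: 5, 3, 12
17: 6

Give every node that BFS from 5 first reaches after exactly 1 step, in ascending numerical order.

Level 0: 5
Level 1: 3, 4, 7, 12, 14
Level 2: 0, 2, 8, 9, 10, 13, 15, 16, 17
Level 3: 1, 6, 11

3, 4, 7, 12, 14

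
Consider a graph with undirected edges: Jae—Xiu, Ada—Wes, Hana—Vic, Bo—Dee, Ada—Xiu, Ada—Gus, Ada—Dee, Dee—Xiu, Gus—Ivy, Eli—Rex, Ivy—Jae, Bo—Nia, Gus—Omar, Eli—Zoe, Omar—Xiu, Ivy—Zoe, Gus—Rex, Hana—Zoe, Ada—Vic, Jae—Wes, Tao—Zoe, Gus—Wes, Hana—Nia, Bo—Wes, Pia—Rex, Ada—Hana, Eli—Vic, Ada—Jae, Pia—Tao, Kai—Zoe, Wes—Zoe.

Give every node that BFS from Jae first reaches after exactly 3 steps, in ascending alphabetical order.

Level 0: Jae
Level 1: Ada, Ivy, Wes, Xiu
Level 2: Bo, Dee, Gus, Hana, Omar, Vic, Zoe
Level 3: Eli, Kai, Nia, Rex, Tao
Level 4: Pia

Eli, Kai, Nia, Rex, Tao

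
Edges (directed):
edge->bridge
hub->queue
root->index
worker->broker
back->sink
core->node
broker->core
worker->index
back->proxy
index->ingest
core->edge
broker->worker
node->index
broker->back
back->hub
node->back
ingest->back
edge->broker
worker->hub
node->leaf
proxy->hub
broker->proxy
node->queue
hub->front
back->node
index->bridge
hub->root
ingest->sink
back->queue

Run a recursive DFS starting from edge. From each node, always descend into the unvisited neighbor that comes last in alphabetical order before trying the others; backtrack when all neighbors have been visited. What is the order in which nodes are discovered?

Visit edge
edge → broker
broker → worker
worker → index
index → ingest
ingest → sink
ingest → back
back → queue
back → proxy
proxy → hub
hub → root
hub → front
back → node
node → leaf
index → bridge
broker → core

edge -> broker -> worker -> index -> ingest -> sink -> back -> queue -> proxy -> hub -> root -> front -> node -> leaf -> bridge -> core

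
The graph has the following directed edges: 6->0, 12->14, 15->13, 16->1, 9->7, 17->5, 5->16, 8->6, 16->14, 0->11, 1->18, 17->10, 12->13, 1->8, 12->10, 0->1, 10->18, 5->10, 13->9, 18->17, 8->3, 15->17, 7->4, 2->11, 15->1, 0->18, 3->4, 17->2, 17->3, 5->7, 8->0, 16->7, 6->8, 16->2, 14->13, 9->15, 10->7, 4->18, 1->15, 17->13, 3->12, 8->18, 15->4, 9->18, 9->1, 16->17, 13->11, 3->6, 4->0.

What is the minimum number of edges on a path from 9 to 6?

3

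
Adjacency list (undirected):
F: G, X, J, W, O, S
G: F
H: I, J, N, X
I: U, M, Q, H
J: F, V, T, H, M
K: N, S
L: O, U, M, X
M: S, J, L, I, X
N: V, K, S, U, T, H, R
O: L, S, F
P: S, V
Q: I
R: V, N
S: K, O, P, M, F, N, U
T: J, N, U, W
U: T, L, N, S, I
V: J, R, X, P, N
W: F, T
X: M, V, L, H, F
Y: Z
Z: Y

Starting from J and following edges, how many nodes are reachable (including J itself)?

19

BFS from J visits: J, F, H, M, T, V, G, O, S, W, X, I, N, L, U, P, R, K, Q
Reachable nodes: 19 of 21 total.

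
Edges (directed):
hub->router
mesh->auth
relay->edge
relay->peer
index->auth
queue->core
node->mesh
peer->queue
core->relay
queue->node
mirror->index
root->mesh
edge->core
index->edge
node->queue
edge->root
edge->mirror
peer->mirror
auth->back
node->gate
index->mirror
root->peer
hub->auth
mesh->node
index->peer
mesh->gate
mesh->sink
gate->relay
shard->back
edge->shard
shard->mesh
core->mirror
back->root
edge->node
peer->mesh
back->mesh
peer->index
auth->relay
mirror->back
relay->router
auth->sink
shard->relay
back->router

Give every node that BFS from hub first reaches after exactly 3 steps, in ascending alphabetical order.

edge, mesh, peer, root

Level 0: hub
Level 1: auth, router
Level 2: back, relay, sink
Level 3: edge, mesh, peer, root
Level 4: core, gate, index, mirror, node, queue, shard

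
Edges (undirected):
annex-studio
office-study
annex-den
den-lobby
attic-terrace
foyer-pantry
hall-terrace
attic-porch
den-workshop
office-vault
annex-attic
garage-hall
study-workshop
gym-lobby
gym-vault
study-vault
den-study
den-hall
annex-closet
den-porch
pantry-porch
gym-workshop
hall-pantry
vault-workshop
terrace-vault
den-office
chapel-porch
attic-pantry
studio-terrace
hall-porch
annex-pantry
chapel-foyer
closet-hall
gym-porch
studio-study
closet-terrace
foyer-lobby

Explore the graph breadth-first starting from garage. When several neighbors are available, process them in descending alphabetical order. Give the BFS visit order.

garage, hall, terrace, porch, pantry, den, closet, vault, studio, attic, gym, chapel, foyer, annex, workshop, study, office, lobby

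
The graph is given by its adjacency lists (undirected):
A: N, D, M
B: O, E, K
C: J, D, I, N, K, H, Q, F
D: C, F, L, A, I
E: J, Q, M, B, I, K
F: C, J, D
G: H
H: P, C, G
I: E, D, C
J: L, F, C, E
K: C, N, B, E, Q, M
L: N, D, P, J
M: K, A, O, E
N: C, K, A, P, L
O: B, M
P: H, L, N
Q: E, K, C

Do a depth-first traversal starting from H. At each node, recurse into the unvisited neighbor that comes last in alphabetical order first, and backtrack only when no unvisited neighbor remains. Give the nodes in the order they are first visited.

Visit H
H → P
P → N
N → L
L → J
J → F
F → D
D → I
I → E
E → Q
Q → K
K → M
M → O
O → B
M → A
K → C
H → G

H, P, N, L, J, F, D, I, E, Q, K, M, O, B, A, C, G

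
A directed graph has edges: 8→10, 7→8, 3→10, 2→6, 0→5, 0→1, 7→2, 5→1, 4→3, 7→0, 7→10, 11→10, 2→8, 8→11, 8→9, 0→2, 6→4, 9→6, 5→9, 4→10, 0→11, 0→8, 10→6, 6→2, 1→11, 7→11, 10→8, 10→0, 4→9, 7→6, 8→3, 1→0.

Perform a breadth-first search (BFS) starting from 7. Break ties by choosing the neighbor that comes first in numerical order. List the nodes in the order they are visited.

7, 0, 2, 6, 8, 10, 11, 1, 5, 4, 3, 9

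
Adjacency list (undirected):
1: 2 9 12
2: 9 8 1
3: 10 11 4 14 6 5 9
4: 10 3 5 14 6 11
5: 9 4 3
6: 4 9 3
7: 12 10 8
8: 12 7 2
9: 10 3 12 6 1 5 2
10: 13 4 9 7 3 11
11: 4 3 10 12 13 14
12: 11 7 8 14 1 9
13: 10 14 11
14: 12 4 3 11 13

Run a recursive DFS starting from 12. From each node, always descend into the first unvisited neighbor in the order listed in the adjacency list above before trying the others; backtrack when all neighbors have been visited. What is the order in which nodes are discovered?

12 -> 11 -> 4 -> 10 -> 13 -> 14 -> 3 -> 6 -> 9 -> 1 -> 2 -> 8 -> 7 -> 5

Visit 12
12 → 11
11 → 4
4 → 10
10 → 13
13 → 14
14 → 3
3 → 6
6 → 9
9 → 1
1 → 2
2 → 8
8 → 7
9 → 5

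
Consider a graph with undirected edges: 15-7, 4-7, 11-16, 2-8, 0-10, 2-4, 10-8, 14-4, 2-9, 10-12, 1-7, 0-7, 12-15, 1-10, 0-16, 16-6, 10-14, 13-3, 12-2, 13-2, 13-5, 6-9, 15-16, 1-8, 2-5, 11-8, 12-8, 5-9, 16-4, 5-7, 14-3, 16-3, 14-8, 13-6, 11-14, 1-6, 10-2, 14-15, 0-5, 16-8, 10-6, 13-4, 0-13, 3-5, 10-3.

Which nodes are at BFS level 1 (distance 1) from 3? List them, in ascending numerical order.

Level 0: 3
Level 1: 5, 10, 13, 14, 16
Level 2: 0, 1, 2, 4, 6, 7, 8, 9, 11, 12, 15

5, 10, 13, 14, 16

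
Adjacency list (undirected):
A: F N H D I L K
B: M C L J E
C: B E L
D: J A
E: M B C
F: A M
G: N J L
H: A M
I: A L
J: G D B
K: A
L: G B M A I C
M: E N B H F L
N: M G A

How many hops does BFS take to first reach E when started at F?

Level 0: F
Level 1: A, M
Level 2: B, D, E, H, I, K, L, N
Level 3: C, G, J
E first appears at level 2.

2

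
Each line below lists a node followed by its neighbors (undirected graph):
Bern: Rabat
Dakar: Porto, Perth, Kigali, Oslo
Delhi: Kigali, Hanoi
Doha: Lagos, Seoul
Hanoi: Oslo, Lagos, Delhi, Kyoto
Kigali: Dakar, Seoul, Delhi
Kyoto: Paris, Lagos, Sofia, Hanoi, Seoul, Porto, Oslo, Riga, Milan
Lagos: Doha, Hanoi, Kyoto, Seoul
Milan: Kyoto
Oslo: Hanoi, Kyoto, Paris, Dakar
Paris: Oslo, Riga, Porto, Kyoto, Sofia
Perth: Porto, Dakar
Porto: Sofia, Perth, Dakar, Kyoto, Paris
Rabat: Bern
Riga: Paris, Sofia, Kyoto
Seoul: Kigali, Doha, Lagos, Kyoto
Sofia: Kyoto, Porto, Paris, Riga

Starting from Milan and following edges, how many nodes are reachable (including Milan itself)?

15

BFS from Milan visits: Milan, Kyoto, Hanoi, Lagos, Oslo, Paris, Porto, Riga, Seoul, Sofia, Delhi, Doha, Dakar, Perth, Kigali
Reachable nodes: 15 of 17 total.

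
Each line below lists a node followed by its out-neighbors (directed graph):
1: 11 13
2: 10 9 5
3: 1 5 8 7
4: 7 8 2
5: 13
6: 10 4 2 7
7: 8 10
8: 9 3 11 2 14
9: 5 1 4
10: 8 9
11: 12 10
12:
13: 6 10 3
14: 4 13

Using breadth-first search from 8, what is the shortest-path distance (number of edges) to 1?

2

Level 0: 8
Level 1: 2, 3, 9, 11, 14
Level 2: 1, 4, 5, 7, 10, 12, 13
Level 3: 6
1 first appears at level 2.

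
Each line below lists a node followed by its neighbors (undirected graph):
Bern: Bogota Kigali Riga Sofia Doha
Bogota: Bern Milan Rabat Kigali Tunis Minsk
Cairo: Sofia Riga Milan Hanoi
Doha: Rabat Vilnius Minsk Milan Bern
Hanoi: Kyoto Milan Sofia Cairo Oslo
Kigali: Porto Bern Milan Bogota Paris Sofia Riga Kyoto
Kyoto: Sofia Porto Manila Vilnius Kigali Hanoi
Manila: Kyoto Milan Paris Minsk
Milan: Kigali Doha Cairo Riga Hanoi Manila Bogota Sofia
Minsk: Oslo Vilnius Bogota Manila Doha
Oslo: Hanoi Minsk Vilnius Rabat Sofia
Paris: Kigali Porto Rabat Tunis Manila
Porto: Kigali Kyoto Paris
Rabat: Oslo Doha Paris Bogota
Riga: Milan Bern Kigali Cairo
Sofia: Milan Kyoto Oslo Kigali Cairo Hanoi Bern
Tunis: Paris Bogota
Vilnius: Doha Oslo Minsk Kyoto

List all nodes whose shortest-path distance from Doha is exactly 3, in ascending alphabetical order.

Porto, Tunis

Level 0: Doha
Level 1: Bern, Milan, Minsk, Rabat, Vilnius
Level 2: Bogota, Cairo, Hanoi, Kigali, Kyoto, Manila, Oslo, Paris, Riga, Sofia
Level 3: Porto, Tunis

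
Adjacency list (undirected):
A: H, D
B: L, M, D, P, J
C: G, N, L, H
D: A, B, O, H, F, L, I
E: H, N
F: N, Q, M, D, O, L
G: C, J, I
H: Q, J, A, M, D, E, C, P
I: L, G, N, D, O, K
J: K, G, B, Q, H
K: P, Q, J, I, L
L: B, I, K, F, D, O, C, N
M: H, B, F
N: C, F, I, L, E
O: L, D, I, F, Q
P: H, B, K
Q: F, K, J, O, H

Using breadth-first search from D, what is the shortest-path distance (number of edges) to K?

2

Level 0: D
Level 1: A, B, F, H, I, L, O
Level 2: C, E, G, J, K, M, N, P, Q
K first appears at level 2.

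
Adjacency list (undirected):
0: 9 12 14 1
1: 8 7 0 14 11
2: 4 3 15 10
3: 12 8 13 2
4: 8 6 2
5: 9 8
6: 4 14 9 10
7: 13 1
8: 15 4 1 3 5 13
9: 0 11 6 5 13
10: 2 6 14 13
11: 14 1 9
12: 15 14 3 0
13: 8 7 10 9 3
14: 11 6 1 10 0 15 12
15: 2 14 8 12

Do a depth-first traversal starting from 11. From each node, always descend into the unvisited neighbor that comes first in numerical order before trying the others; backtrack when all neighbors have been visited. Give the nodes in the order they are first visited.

Visit 11
11 → 1
1 → 0
0 → 9
9 → 5
5 → 8
8 → 3
3 → 2
2 → 4
4 → 6
6 → 10
10 → 13
13 → 7
10 → 14
14 → 12
12 → 15

11 → 1 → 0 → 9 → 5 → 8 → 3 → 2 → 4 → 6 → 10 → 13 → 7 → 14 → 12 → 15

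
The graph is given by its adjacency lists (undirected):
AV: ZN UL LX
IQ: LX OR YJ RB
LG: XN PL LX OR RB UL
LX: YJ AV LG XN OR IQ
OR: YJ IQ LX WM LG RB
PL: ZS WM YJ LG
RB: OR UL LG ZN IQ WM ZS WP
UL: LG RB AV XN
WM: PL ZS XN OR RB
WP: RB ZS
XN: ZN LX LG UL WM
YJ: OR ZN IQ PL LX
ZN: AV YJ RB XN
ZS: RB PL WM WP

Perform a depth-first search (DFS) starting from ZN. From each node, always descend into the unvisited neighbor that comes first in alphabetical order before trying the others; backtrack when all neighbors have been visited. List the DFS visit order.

ZN, AV, LX, IQ, OR, LG, PL, WM, RB, UL, XN, WP, ZS, YJ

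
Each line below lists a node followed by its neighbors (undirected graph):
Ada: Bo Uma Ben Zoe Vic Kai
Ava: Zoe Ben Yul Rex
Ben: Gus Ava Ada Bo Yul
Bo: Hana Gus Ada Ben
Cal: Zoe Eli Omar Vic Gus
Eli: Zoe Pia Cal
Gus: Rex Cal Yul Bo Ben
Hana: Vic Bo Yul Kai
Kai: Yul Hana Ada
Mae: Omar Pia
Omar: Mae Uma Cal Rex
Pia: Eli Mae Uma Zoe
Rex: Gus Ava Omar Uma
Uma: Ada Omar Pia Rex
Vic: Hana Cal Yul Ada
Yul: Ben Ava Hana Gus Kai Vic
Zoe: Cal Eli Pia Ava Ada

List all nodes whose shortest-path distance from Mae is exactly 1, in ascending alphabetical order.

Level 0: Mae
Level 1: Omar, Pia
Level 2: Cal, Eli, Rex, Uma, Zoe
Level 3: Ada, Ava, Gus, Vic
Level 4: Ben, Bo, Hana, Kai, Yul

Omar, Pia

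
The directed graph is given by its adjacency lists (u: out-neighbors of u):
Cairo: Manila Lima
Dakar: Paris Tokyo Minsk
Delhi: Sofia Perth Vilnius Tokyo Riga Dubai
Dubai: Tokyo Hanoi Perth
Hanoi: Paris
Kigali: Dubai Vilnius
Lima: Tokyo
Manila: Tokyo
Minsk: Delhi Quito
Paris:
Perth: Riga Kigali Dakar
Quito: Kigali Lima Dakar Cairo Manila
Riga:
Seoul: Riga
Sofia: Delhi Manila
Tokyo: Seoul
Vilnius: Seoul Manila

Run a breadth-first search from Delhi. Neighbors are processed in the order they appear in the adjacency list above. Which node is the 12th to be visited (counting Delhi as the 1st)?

Visit Delhi; enqueue Sofia, Perth, Vilnius, Tokyo, Riga, Dubai → queue [Sofia, Perth, Vilnius, Tokyo, Riga, Dubai]
Visit Sofia; enqueue Manila → queue [Perth, Vilnius, Tokyo, Riga, Dubai, Manila]
Visit Perth; enqueue Kigali, Dakar → queue [Vilnius, Tokyo, Riga, Dubai, Manila, Kigali, Dakar]
Visit Vilnius; enqueue Seoul → queue [Tokyo, Riga, Dubai, Manila, Kigali, Dakar, Seoul]
Visit Tokyo → queue [Riga, Dubai, Manila, Kigali, Dakar, Seoul]
Visit Riga → queue [Dubai, Manila, Kigali, Dakar, Seoul]
Visit Dubai; enqueue Hanoi → queue [Manila, Kigali, Dakar, Seoul, Hanoi]
Visit Manila → queue [Kigali, Dakar, Seoul, Hanoi]
Visit Kigali → queue [Dakar, Seoul, Hanoi]
Visit Dakar; enqueue Paris, Minsk → queue [Seoul, Hanoi, Paris, Minsk]
Visit Seoul → queue [Hanoi, Paris, Minsk]
Visit Hanoi → queue [Paris, Minsk]
Visit Paris → queue [Minsk]
Visit Minsk; enqueue Quito → queue [Quito]
Visit Quito; enqueue Lima, Cairo → queue [Lima, Cairo]
Visit Lima → queue [Cairo]
Visit Cairo → queue []

Visit order: Delhi, Sofia, Perth, Vilnius, Tokyo, Riga, Dubai, Manila, Kigali, Dakar, Seoul, Hanoi, Paris, Minsk, Quito, Lima, Cairo

Hanoi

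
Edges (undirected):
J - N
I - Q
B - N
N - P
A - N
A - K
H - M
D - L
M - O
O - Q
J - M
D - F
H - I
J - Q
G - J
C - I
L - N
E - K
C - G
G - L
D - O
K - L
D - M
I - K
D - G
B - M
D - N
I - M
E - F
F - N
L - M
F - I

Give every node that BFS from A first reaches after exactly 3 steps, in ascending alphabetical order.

Level 0: A
Level 1: K, N
Level 2: B, D, E, F, I, J, L, P
Level 3: C, G, H, M, O, Q

C, G, H, M, O, Q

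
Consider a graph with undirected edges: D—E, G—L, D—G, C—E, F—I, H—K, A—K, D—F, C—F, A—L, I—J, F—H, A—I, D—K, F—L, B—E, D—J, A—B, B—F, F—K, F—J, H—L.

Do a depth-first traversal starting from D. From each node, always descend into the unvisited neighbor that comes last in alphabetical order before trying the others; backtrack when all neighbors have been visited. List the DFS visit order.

Visit D
D → K
K → H
H → L
L → G
L → F
F → J
J → I
I → A
A → B
B → E
E → C

D K H L G F J I A B E C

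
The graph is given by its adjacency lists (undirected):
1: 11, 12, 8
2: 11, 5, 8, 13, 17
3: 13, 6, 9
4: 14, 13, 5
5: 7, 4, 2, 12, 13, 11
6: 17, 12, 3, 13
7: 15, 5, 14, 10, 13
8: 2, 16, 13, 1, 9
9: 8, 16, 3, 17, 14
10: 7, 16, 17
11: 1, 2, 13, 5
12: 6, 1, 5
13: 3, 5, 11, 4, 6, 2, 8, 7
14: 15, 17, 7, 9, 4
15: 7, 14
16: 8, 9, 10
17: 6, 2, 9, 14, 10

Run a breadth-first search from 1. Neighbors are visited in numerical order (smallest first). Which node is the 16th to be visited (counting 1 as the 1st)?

10

Visit 1; enqueue 8, 11, 12 → queue [8, 11, 12]
Visit 8; enqueue 2, 9, 13, 16 → queue [11, 12, 2, 9, 13, 16]
Visit 11; enqueue 5 → queue [12, 2, 9, 13, 16, 5]
Visit 12; enqueue 6 → queue [2, 9, 13, 16, 5, 6]
Visit 2; enqueue 17 → queue [9, 13, 16, 5, 6, 17]
Visit 9; enqueue 3, 14 → queue [13, 16, 5, 6, 17, 3, 14]
Visit 13; enqueue 4, 7 → queue [16, 5, 6, 17, 3, 14, 4, 7]
Visit 16; enqueue 10 → queue [5, 6, 17, 3, 14, 4, 7, 10]
Visit 5 → queue [6, 17, 3, 14, 4, 7, 10]
Visit 6 → queue [17, 3, 14, 4, 7, 10]
Visit 17 → queue [3, 14, 4, 7, 10]
Visit 3 → queue [14, 4, 7, 10]
Visit 14; enqueue 15 → queue [4, 7, 10, 15]
Visit 4 → queue [7, 10, 15]
Visit 7 → queue [10, 15]
Visit 10 → queue [15]
Visit 15 → queue []

Visit order: 1, 8, 11, 12, 2, 9, 13, 16, 5, 6, 17, 3, 14, 4, 7, 10, 15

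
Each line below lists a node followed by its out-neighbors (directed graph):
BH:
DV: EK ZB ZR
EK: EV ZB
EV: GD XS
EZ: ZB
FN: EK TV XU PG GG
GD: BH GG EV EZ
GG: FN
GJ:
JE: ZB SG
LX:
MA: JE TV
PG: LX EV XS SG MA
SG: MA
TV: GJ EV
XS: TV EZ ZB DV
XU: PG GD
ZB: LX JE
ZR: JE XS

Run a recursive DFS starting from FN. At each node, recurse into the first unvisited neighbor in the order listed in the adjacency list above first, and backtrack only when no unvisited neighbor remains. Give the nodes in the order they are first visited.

Visit FN
FN → EK
EK → EV
EV → GD
GD → BH
GD → GG
GD → EZ
EZ → ZB
ZB → LX
ZB → JE
JE → SG
SG → MA
MA → TV
TV → GJ
EV → XS
XS → DV
DV → ZR
FN → XU
XU → PG

FN EK EV GD BH GG EZ ZB LX JE SG MA TV GJ XS DV ZR XU PG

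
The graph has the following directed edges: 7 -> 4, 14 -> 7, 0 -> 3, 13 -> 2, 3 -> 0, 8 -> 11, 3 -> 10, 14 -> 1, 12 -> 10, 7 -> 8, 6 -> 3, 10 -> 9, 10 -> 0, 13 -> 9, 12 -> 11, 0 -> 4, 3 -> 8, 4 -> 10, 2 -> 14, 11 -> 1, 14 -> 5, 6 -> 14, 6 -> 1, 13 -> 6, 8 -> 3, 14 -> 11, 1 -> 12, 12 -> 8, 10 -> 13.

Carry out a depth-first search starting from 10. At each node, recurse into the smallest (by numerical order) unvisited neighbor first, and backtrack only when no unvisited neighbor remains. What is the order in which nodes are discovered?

10, 0, 3, 8, 11, 1, 12, 4, 9, 13, 2, 14, 5, 7, 6

Visit 10
10 → 0
0 → 3
3 → 8
8 → 11
11 → 1
1 → 12
0 → 4
10 → 9
10 → 13
13 → 2
2 → 14
14 → 5
14 → 7
13 → 6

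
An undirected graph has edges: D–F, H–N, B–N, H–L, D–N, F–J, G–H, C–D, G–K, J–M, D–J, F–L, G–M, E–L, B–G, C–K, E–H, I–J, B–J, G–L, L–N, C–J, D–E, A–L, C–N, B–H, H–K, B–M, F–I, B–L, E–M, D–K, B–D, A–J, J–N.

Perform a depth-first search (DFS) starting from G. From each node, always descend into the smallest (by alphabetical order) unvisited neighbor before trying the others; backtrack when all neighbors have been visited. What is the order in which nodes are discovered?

G, B, D, C, J, A, L, E, H, K, N, M, F, I

Visit G
G → B
B → D
D → C
C → J
J → A
A → L
L → E
E → H
H → K
H → N
E → M
L → F
F → I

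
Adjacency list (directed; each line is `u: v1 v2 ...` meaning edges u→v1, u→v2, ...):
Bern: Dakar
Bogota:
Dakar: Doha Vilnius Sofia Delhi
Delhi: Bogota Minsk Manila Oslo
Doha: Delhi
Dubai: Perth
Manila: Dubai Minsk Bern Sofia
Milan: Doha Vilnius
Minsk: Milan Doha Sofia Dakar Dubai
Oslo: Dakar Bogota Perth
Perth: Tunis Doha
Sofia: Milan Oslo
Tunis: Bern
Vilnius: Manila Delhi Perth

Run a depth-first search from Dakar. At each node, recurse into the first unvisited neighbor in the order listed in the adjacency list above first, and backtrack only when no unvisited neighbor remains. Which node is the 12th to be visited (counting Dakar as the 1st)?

Bern

Visit Dakar
Dakar → Doha
Doha → Delhi
Delhi → Bogota
Delhi → Minsk
Minsk → Milan
Milan → Vilnius
Vilnius → Manila
Manila → Dubai
Dubai → Perth
Perth → Tunis
Tunis → Bern
Manila → Sofia
Sofia → Oslo

Visit order: Dakar, Doha, Delhi, Bogota, Minsk, Milan, Vilnius, Manila, Dubai, Perth, Tunis, Bern, Sofia, Oslo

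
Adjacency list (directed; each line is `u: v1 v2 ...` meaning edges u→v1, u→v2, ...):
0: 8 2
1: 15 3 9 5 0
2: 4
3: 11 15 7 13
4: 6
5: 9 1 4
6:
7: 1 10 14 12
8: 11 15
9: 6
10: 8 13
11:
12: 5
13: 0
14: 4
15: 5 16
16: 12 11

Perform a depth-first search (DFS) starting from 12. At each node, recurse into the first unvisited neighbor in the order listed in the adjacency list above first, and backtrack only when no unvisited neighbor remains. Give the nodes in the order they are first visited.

12 → 5 → 9 → 6 → 1 → 15 → 16 → 11 → 3 → 7 → 10 → 8 → 13 → 0 → 2 → 4 → 14

Visit 12
12 → 5
5 → 9
9 → 6
5 → 1
1 → 15
15 → 16
16 → 11
1 → 3
3 → 7
7 → 10
10 → 8
10 → 13
13 → 0
0 → 2
2 → 4
7 → 14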